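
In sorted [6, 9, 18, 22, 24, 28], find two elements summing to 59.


Two pointers: lo=0, hi=5
No pair sums to 59


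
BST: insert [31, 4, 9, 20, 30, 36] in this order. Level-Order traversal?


Root = 31; build tree by BST insertion.
Level-Order traversal: [31, 4, 36, 9, 20, 30]


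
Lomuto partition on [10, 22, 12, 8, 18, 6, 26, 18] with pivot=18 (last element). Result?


Elements <= 18 go left of pivot.
Result: [10, 12, 8, 18, 6, 18, 26, 22], pivot at index 5


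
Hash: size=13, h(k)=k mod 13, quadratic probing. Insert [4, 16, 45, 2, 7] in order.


Insertions: 4->slot 4; 16->slot 3; 45->slot 6; 2->slot 2; 7->slot 7
Table: [None, None, 2, 16, 4, None, 45, 7, None, None, None, None, None]


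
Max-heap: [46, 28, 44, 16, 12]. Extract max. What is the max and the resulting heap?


Max = 46
Replace root with last, heapify down
Resulting heap: [44, 28, 12, 16]


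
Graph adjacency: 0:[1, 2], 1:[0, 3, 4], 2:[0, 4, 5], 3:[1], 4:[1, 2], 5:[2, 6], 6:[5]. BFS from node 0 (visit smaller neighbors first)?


BFS queue: start with [0]
Visit order: [0, 1, 2, 3, 4, 5, 6]


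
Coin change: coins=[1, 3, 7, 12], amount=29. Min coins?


dp[0]=0; dp[i]=1+min(dp[i-c] for c in coins)
...dp[24]=2, dp[25]=3, dp[26]=3, dp[27]=3, dp[28]=4, dp[29]=4
Minimum coins for 29 = 4


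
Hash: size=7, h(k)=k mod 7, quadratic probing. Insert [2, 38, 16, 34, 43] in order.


Insertions: 2->slot 2; 38->slot 3; 16->slot 6; 34->slot 0; 43->slot 1
Table: [34, 43, 2, 38, None, None, 16]


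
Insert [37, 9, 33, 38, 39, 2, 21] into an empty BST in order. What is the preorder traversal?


Root = 37; build tree by BST insertion.
Preorder traversal: [37, 9, 2, 33, 21, 38, 39]


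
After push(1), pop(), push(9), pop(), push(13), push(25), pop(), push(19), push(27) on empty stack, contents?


push(1) -> [1]
pop() returns 1 -> []
push(9) -> [9]
pop() returns 9 -> []
push(13) -> [13]
push(25) -> [13, 25]
pop() returns 25 -> [13]
push(19) -> [13, 19]
push(27) -> [13, 19, 27]
Final stack (bottom to top): [13, 19, 27]


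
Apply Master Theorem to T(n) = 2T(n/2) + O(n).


a=2, b=2, c=1. log_2(2)=1 = c=1. Case 2: O(n^c log n) = O(n log n)
Complexity: O(n log n)


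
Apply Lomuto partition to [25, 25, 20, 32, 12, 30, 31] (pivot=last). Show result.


Elements <= 31 go left of pivot.
Result: [25, 25, 20, 12, 30, 31, 32], pivot at index 5


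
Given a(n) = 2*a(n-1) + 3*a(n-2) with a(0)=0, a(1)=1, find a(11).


Build bottom-up:
...a(9)=4921, a(10)=14762, a(11)=2*14762+3*4921=44287


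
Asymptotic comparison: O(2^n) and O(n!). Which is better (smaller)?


exponential grows slower than factorial
O(2^n) is asymptotically smaller; O(n!) grows faster


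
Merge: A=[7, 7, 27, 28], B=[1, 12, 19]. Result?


Compare heads, take smaller each step.
Merged: [1, 7, 7, 12, 19, 27, 28]


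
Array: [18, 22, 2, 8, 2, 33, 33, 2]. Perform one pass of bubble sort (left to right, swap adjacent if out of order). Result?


After one pass: [18, 2, 8, 2, 22, 33, 2, 33]


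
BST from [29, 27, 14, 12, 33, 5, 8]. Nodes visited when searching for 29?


BST root = 29
Search for 29: compare at each node
Path: [29]


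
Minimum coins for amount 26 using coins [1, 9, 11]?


dp[0]=0; dp[i]=1+min(dp[i-c] for c in coins)
...dp[21]=3, dp[22]=2, dp[23]=3, dp[24]=4, dp[25]=5, dp[26]=6
Minimum coins for 26 = 6


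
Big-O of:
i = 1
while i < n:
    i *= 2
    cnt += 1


Per nesting level: O(log n) = O(log n)
Complexity: O(log n)


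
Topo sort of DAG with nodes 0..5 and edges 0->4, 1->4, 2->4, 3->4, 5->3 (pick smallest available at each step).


Kahn's algorithm, process smallest node first
Order: [0, 1, 2, 5, 3, 4]


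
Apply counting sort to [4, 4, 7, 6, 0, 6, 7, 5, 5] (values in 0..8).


Count array: [1, 0, 0, 0, 2, 2, 2, 2, 0]
Reconstruct: [0, 4, 4, 5, 5, 6, 6, 7, 7]


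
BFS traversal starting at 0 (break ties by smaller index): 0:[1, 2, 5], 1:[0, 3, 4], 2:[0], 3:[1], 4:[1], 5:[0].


BFS queue: start with [0]
Visit order: [0, 1, 2, 5, 3, 4]


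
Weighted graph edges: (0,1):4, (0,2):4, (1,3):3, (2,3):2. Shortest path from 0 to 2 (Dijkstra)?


Dijkstra from 0:
Distances: {0: 0, 1: 4, 2: 4, 3: 6}
Shortest distance to 2 = 4, path = [0, 2]


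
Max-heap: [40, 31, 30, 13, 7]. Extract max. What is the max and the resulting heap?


Max = 40
Replace root with last, heapify down
Resulting heap: [31, 13, 30, 7]


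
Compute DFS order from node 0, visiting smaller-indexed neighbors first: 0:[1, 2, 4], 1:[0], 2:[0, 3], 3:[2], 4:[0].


DFS stack-based: start with [0]
Visit order: [0, 1, 2, 3, 4]


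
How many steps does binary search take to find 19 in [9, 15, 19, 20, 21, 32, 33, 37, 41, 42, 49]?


Search for 19:
[0,10] mid=5 arr[5]=32
[0,4] mid=2 arr[2]=19
Total: 2 comparisons


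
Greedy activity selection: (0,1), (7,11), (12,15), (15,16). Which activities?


Greedy: pick earliest-ending, then skip overlaps.
Selected (4 activities): [(0, 1), (7, 11), (12, 15), (15, 16)]


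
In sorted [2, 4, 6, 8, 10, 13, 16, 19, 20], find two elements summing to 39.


Two pointers: lo=0, hi=8
Found pair: (19, 20) summing to 39


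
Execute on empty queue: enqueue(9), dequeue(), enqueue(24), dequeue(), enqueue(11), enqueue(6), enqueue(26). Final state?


enqueue(9) -> [9]
dequeue() returns 9 -> []
enqueue(24) -> [24]
dequeue() returns 24 -> []
enqueue(11) -> [11]
enqueue(6) -> [11, 6]
enqueue(26) -> [11, 6, 26]
Final queue (front to back): [11, 6, 26]


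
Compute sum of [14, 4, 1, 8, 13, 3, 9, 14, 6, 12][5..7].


Prefix sums: [0, 14, 18, 19, 27, 40, 43, 52, 66, 72, 84]
Sum[5..7] = prefix[8] - prefix[5] = 66 - 40 = 26


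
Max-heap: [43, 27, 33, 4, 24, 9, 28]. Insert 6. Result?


Append 6: [43, 27, 33, 4, 24, 9, 28, 6]
Bubble up: swap idx 7(6) with idx 3(4)
Result: [43, 27, 33, 6, 24, 9, 28, 4]


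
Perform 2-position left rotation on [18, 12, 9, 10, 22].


Left rotate by 2: [9, 10, 22, 18, 12]


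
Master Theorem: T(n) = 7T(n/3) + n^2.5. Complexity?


a=7, b=3, c=2.5. log_3(7)=1.771 < c=2.5. Case 3: O(n^c) = O(n^2.500)
Complexity: O(n^2.500)


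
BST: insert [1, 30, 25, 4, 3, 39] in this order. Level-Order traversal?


Root = 1; build tree by BST insertion.
Level-Order traversal: [1, 30, 25, 39, 4, 3]


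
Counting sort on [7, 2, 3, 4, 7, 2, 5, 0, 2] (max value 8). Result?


Count array: [1, 0, 3, 1, 1, 1, 0, 2, 0]
Reconstruct: [0, 2, 2, 2, 3, 4, 5, 7, 7]


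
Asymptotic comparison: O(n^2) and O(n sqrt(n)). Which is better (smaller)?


n^1.5 grows slower than quadratic
O(n sqrt(n)) is asymptotically smaller; O(n^2) grows faster


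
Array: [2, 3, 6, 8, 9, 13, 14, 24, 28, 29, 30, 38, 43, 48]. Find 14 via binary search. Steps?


Search for 14:
[0,13] mid=6 arr[6]=14
Total: 1 comparisons


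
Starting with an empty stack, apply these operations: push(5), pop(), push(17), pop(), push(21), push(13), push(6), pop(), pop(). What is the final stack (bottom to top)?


push(5) -> [5]
pop() returns 5 -> []
push(17) -> [17]
pop() returns 17 -> []
push(21) -> [21]
push(13) -> [21, 13]
push(6) -> [21, 13, 6]
pop() returns 6 -> [21, 13]
pop() returns 13 -> [21]
Final stack (bottom to top): [21]


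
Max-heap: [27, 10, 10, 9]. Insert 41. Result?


Append 41: [27, 10, 10, 9, 41]
Bubble up: swap idx 4(41) with idx 1(10); swap idx 1(41) with idx 0(27)
Result: [41, 27, 10, 9, 10]


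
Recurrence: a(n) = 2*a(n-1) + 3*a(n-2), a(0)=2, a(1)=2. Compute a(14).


Build bottom-up:
...a(12)=531442, a(13)=1594322, a(14)=2*1594322+3*531442=4782970


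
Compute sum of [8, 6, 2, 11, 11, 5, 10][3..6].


Prefix sums: [0, 8, 14, 16, 27, 38, 43, 53]
Sum[3..6] = prefix[7] - prefix[3] = 53 - 16 = 37


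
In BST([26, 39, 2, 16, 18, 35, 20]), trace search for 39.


BST root = 26
Search for 39: compare at each node
Path: [26, 39]


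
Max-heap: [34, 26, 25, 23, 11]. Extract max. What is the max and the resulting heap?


Max = 34
Replace root with last, heapify down
Resulting heap: [26, 23, 25, 11]


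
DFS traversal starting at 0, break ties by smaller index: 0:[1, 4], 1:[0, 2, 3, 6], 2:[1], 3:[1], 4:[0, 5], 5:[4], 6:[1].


DFS stack-based: start with [0]
Visit order: [0, 1, 2, 3, 6, 4, 5]


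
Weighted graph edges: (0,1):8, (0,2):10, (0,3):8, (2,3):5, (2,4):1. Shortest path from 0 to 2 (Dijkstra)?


Dijkstra from 0:
Distances: {0: 0, 1: 8, 2: 10, 3: 8, 4: 11}
Shortest distance to 2 = 10, path = [0, 2]


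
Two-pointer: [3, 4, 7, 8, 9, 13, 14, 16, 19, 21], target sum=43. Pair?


Two pointers: lo=0, hi=9
No pair sums to 43


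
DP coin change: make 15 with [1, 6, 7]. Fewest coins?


dp[0]=0; dp[i]=1+min(dp[i-c] for c in coins)
...dp[10]=4, dp[11]=5, dp[12]=2, dp[13]=2, dp[14]=2, dp[15]=3
Minimum coins for 15 = 3


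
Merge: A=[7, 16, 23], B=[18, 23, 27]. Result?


Compare heads, take smaller each step.
Merged: [7, 16, 18, 23, 23, 27]


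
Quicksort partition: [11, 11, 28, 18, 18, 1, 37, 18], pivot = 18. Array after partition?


Elements <= 18 go left of pivot.
Result: [11, 11, 18, 18, 1, 18, 37, 28], pivot at index 5


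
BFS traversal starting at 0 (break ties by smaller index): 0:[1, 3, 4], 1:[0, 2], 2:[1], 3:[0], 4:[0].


BFS queue: start with [0]
Visit order: [0, 1, 3, 4, 2]


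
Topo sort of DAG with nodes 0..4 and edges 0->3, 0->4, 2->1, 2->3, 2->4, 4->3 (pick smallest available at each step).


Kahn's algorithm, process smallest node first
Order: [0, 2, 1, 4, 3]


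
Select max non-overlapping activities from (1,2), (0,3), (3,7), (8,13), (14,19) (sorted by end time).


Greedy: pick earliest-ending, then skip overlaps.
Selected (4 activities): [(1, 2), (3, 7), (8, 13), (14, 19)]


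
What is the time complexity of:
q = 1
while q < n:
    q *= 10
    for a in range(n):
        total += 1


Per nesting level: O(log n) * O(n) = O(n log n)
Complexity: O(n log n)


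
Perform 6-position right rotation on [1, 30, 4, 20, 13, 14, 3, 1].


Right rotate by 6: [4, 20, 13, 14, 3, 1, 1, 30]


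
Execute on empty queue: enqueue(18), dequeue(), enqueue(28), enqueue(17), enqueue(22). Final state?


enqueue(18) -> [18]
dequeue() returns 18 -> []
enqueue(28) -> [28]
enqueue(17) -> [28, 17]
enqueue(22) -> [28, 17, 22]
Final queue (front to back): [28, 17, 22]


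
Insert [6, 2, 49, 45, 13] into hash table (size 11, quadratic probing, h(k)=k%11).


Insertions: 6->slot 6; 2->slot 2; 49->slot 5; 45->slot 1; 13->slot 3
Table: [None, 45, 2, 13, None, 49, 6, None, None, None, None]


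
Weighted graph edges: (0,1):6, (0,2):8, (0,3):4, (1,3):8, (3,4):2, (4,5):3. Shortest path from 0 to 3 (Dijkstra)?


Dijkstra from 0:
Distances: {0: 0, 1: 6, 2: 8, 3: 4, 4: 6, 5: 9}
Shortest distance to 3 = 4, path = [0, 3]


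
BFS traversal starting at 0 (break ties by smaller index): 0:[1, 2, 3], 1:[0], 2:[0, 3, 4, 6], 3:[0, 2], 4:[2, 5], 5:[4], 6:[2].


BFS queue: start with [0]
Visit order: [0, 1, 2, 3, 4, 6, 5]


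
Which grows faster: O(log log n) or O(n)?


double-logarithmic grows slower than linear
O(log log n) is asymptotically smaller; O(n) grows faster


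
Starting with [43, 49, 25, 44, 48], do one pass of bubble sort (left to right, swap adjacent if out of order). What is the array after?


After one pass: [43, 25, 44, 48, 49]


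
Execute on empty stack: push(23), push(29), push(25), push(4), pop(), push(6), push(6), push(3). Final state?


push(23) -> [23]
push(29) -> [23, 29]
push(25) -> [23, 29, 25]
push(4) -> [23, 29, 25, 4]
pop() returns 4 -> [23, 29, 25]
push(6) -> [23, 29, 25, 6]
push(6) -> [23, 29, 25, 6, 6]
push(3) -> [23, 29, 25, 6, 6, 3]
Final stack (bottom to top): [23, 29, 25, 6, 6, 3]


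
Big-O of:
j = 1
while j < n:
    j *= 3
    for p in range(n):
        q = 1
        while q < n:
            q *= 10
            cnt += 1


Per nesting level: O(log n) * O(n) * O(log n) = O(n (log n)^2)
Complexity: O(n (log n)^2)


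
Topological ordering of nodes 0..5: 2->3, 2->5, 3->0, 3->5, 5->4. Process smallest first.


Kahn's algorithm, process smallest node first
Order: [1, 2, 3, 0, 5, 4]


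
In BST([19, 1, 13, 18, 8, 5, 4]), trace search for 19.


BST root = 19
Search for 19: compare at each node
Path: [19]


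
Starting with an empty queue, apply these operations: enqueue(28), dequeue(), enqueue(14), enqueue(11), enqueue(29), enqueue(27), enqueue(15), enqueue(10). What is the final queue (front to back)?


enqueue(28) -> [28]
dequeue() returns 28 -> []
enqueue(14) -> [14]
enqueue(11) -> [14, 11]
enqueue(29) -> [14, 11, 29]
enqueue(27) -> [14, 11, 29, 27]
enqueue(15) -> [14, 11, 29, 27, 15]
enqueue(10) -> [14, 11, 29, 27, 15, 10]
Final queue (front to back): [14, 11, 29, 27, 15, 10]


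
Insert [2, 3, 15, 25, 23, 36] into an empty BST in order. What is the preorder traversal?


Root = 2; build tree by BST insertion.
Preorder traversal: [2, 3, 15, 25, 23, 36]


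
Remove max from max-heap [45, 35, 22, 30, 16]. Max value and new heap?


Max = 45
Replace root with last, heapify down
Resulting heap: [35, 30, 22, 16]


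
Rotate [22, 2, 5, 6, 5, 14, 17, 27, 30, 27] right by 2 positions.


Right rotate by 2: [30, 27, 22, 2, 5, 6, 5, 14, 17, 27]


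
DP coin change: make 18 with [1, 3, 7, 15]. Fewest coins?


dp[0]=0; dp[i]=1+min(dp[i-c] for c in coins)
...dp[13]=3, dp[14]=2, dp[15]=1, dp[16]=2, dp[17]=3, dp[18]=2
Minimum coins for 18 = 2


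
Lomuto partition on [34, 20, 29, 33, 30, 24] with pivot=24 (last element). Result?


Elements <= 24 go left of pivot.
Result: [20, 24, 29, 33, 30, 34], pivot at index 1


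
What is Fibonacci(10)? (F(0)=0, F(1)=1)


F(n)=F(n-1)+F(n-2)
...F(8)=21, F(9)=34, F(10)=55


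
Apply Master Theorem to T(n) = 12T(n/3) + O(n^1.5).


a=12, b=3, c=1.5. log_3(12)=2.262 > c=1.5. Case 1: O(n^log_b(a)) = O(n^2.262)
Complexity: O(n^2.262)


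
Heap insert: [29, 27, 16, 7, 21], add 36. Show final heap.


Append 36: [29, 27, 16, 7, 21, 36]
Bubble up: swap idx 5(36) with idx 2(16); swap idx 2(36) with idx 0(29)
Result: [36, 27, 29, 7, 21, 16]


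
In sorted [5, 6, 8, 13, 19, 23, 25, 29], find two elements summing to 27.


Two pointers: lo=0, hi=7
Found pair: (8, 19) summing to 27


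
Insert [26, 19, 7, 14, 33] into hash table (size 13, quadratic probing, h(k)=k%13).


Insertions: 26->slot 0; 19->slot 6; 7->slot 7; 14->slot 1; 33->slot 8
Table: [26, 14, None, None, None, None, 19, 7, 33, None, None, None, None]


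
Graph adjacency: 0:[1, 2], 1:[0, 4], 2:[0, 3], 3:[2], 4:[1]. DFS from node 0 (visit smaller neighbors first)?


DFS stack-based: start with [0]
Visit order: [0, 1, 4, 2, 3]


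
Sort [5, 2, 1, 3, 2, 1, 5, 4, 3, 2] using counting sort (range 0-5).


Count array: [0, 2, 3, 2, 1, 2]
Reconstruct: [1, 1, 2, 2, 2, 3, 3, 4, 5, 5]


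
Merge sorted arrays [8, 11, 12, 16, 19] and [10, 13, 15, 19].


Compare heads, take smaller each step.
Merged: [8, 10, 11, 12, 13, 15, 16, 19, 19]


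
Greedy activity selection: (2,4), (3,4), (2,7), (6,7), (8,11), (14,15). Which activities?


Greedy: pick earliest-ending, then skip overlaps.
Selected (4 activities): [(2, 4), (6, 7), (8, 11), (14, 15)]


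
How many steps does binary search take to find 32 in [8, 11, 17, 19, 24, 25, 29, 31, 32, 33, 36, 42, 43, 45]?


Search for 32:
[0,13] mid=6 arr[6]=29
[7,13] mid=10 arr[10]=36
[7,9] mid=8 arr[8]=32
Total: 3 comparisons


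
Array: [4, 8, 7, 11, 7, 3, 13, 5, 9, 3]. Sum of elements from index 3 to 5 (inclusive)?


Prefix sums: [0, 4, 12, 19, 30, 37, 40, 53, 58, 67, 70]
Sum[3..5] = prefix[6] - prefix[3] = 40 - 19 = 21


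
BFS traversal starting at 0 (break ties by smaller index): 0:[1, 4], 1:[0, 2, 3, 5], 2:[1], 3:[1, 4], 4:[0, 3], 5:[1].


BFS queue: start with [0]
Visit order: [0, 1, 4, 2, 3, 5]


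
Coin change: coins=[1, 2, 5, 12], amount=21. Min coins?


dp[0]=0; dp[i]=1+min(dp[i-c] for c in coins)
...dp[16]=3, dp[17]=2, dp[18]=3, dp[19]=3, dp[20]=4, dp[21]=4
Minimum coins for 21 = 4


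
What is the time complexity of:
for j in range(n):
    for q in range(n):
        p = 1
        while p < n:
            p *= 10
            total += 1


Per nesting level: O(n) * O(n) * O(log n) = O(n^2 log n)
Complexity: O(n^2 log n)


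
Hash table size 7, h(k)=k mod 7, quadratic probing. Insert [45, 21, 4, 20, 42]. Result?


Insertions: 45->slot 3; 21->slot 0; 4->slot 4; 20->slot 6; 42->slot 1
Table: [21, 42, None, 45, 4, None, 20]


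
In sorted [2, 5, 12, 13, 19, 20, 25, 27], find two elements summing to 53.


Two pointers: lo=0, hi=7
No pair sums to 53


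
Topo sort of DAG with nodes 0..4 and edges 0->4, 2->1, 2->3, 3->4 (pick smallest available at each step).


Kahn's algorithm, process smallest node first
Order: [0, 2, 1, 3, 4]


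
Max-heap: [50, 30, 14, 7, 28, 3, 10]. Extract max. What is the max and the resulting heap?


Max = 50
Replace root with last, heapify down
Resulting heap: [30, 28, 14, 7, 10, 3]


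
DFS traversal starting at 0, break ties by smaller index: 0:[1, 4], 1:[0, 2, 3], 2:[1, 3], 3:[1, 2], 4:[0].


DFS stack-based: start with [0]
Visit order: [0, 1, 2, 3, 4]


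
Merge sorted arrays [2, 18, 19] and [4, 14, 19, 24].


Compare heads, take smaller each step.
Merged: [2, 4, 14, 18, 19, 19, 24]


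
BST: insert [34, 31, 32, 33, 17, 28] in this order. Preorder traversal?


Root = 34; build tree by BST insertion.
Preorder traversal: [34, 31, 17, 28, 32, 33]


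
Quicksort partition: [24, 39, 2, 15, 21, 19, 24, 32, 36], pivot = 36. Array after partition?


Elements <= 36 go left of pivot.
Result: [24, 2, 15, 21, 19, 24, 32, 36, 39], pivot at index 7


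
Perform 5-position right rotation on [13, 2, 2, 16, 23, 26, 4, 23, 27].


Right rotate by 5: [23, 26, 4, 23, 27, 13, 2, 2, 16]


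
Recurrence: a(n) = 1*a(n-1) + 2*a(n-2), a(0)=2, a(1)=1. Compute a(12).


Build bottom-up:
...a(10)=1025, a(11)=2047, a(12)=1*2047+2*1025=4097


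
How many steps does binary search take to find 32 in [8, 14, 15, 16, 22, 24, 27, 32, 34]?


Search for 32:
[0,8] mid=4 arr[4]=22
[5,8] mid=6 arr[6]=27
[7,8] mid=7 arr[7]=32
Total: 3 comparisons


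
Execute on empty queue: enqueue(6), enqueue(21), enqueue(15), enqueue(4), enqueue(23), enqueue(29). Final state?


enqueue(6) -> [6]
enqueue(21) -> [6, 21]
enqueue(15) -> [6, 21, 15]
enqueue(4) -> [6, 21, 15, 4]
enqueue(23) -> [6, 21, 15, 4, 23]
enqueue(29) -> [6, 21, 15, 4, 23, 29]
Final queue (front to back): [6, 21, 15, 4, 23, 29]


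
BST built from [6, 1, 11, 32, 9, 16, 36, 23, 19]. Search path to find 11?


BST root = 6
Search for 11: compare at each node
Path: [6, 11]


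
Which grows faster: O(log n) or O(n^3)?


logarithmic grows slower than cubic
O(log n) is asymptotically smaller; O(n^3) grows faster


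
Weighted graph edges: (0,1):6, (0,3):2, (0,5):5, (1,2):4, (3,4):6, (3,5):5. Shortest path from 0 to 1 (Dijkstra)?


Dijkstra from 0:
Distances: {0: 0, 1: 6, 2: 10, 3: 2, 4: 8, 5: 5}
Shortest distance to 1 = 6, path = [0, 1]


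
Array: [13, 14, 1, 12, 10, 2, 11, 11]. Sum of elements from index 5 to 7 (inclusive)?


Prefix sums: [0, 13, 27, 28, 40, 50, 52, 63, 74]
Sum[5..7] = prefix[8] - prefix[5] = 74 - 50 = 24


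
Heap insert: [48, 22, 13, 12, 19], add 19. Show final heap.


Append 19: [48, 22, 13, 12, 19, 19]
Bubble up: swap idx 5(19) with idx 2(13)
Result: [48, 22, 19, 12, 19, 13]


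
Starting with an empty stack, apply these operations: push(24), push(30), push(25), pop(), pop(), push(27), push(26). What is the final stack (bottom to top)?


push(24) -> [24]
push(30) -> [24, 30]
push(25) -> [24, 30, 25]
pop() returns 25 -> [24, 30]
pop() returns 30 -> [24]
push(27) -> [24, 27]
push(26) -> [24, 27, 26]
Final stack (bottom to top): [24, 27, 26]


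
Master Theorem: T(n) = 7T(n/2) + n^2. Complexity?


a=7, b=2, c=2. log_2(7)=2.807 > c=2. Case 1: O(n^log_b(a)) = O(n^2.807)
Complexity: O(n^2.807)


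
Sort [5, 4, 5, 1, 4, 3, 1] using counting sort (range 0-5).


Count array: [0, 2, 0, 1, 2, 2]
Reconstruct: [1, 1, 3, 4, 4, 5, 5]


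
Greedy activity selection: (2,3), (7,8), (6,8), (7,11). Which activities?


Greedy: pick earliest-ending, then skip overlaps.
Selected (2 activities): [(2, 3), (7, 8)]


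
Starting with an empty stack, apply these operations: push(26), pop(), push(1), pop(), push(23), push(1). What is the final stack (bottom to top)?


push(26) -> [26]
pop() returns 26 -> []
push(1) -> [1]
pop() returns 1 -> []
push(23) -> [23]
push(1) -> [23, 1]
Final stack (bottom to top): [23, 1]


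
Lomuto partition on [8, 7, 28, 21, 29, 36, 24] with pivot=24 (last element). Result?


Elements <= 24 go left of pivot.
Result: [8, 7, 21, 24, 29, 36, 28], pivot at index 3


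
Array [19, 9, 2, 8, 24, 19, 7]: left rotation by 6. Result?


Left rotate by 6: [7, 19, 9, 2, 8, 24, 19]


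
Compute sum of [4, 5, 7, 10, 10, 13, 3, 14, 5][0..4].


Prefix sums: [0, 4, 9, 16, 26, 36, 49, 52, 66, 71]
Sum[0..4] = prefix[5] - prefix[0] = 36 - 0 = 36


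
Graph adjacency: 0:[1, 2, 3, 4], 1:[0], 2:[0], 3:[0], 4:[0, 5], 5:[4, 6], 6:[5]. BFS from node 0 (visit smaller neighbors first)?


BFS queue: start with [0]
Visit order: [0, 1, 2, 3, 4, 5, 6]


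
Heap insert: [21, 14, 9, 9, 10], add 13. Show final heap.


Append 13: [21, 14, 9, 9, 10, 13]
Bubble up: swap idx 5(13) with idx 2(9)
Result: [21, 14, 13, 9, 10, 9]


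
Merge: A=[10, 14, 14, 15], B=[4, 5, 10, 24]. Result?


Compare heads, take smaller each step.
Merged: [4, 5, 10, 10, 14, 14, 15, 24]


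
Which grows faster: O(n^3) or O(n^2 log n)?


n^2 log n grows slower than cubic
O(n^2 log n) is asymptotically smaller; O(n^3) grows faster


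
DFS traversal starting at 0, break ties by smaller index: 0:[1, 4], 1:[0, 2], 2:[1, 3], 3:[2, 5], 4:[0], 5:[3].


DFS stack-based: start with [0]
Visit order: [0, 1, 2, 3, 5, 4]


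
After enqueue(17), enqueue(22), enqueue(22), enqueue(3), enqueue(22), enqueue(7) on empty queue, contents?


enqueue(17) -> [17]
enqueue(22) -> [17, 22]
enqueue(22) -> [17, 22, 22]
enqueue(3) -> [17, 22, 22, 3]
enqueue(22) -> [17, 22, 22, 3, 22]
enqueue(7) -> [17, 22, 22, 3, 22, 7]
Final queue (front to back): [17, 22, 22, 3, 22, 7]


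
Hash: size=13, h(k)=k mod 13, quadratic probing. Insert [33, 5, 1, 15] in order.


Insertions: 33->slot 7; 5->slot 5; 1->slot 1; 15->slot 2
Table: [None, 1, 15, None, None, 5, None, 33, None, None, None, None, None]


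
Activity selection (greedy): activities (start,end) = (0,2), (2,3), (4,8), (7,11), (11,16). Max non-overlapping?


Greedy: pick earliest-ending, then skip overlaps.
Selected (4 activities): [(0, 2), (2, 3), (4, 8), (11, 16)]


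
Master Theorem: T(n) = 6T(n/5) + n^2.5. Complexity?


a=6, b=5, c=2.5. log_5(6)=1.113 < c=2.5. Case 3: O(n^c) = O(n^2.500)
Complexity: O(n^2.500)


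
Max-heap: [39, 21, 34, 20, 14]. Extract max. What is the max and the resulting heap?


Max = 39
Replace root with last, heapify down
Resulting heap: [34, 21, 14, 20]


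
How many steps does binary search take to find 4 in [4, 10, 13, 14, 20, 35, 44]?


Search for 4:
[0,6] mid=3 arr[3]=14
[0,2] mid=1 arr[1]=10
[0,0] mid=0 arr[0]=4
Total: 3 comparisons


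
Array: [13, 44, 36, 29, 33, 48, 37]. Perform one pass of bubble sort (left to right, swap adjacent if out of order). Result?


After one pass: [13, 36, 29, 33, 44, 37, 48]


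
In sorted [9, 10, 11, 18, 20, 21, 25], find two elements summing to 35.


Two pointers: lo=0, hi=6
Found pair: (10, 25) summing to 35


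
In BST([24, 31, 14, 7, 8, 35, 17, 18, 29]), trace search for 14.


BST root = 24
Search for 14: compare at each node
Path: [24, 14]


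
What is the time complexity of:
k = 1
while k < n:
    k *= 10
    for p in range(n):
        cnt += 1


Per nesting level: O(log n) * O(n) = O(n log n)
Complexity: O(n log n)


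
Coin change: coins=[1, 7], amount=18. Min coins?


dp[0]=0; dp[i]=1+min(dp[i-c] for c in coins)
...dp[13]=7, dp[14]=2, dp[15]=3, dp[16]=4, dp[17]=5, dp[18]=6
Minimum coins for 18 = 6


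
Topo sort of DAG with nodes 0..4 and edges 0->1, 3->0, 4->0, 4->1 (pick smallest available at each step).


Kahn's algorithm, process smallest node first
Order: [2, 3, 4, 0, 1]


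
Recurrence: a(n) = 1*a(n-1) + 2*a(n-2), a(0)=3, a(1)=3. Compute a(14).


Build bottom-up:
...a(12)=8193, a(13)=16383, a(14)=1*16383+2*8193=32769


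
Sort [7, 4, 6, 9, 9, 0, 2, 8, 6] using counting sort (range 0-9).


Count array: [1, 0, 1, 0, 1, 0, 2, 1, 1, 2]
Reconstruct: [0, 2, 4, 6, 6, 7, 8, 9, 9]


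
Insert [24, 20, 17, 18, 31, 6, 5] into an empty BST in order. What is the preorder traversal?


Root = 24; build tree by BST insertion.
Preorder traversal: [24, 20, 17, 6, 5, 18, 31]


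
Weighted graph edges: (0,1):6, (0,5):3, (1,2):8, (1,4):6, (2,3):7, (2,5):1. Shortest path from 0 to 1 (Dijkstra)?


Dijkstra from 0:
Distances: {0: 0, 1: 6, 2: 4, 3: 11, 4: 12, 5: 3}
Shortest distance to 1 = 6, path = [0, 1]


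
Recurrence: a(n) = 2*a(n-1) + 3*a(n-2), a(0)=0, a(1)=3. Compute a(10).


Build bottom-up:
...a(8)=4920, a(9)=14763, a(10)=2*14763+3*4920=44286


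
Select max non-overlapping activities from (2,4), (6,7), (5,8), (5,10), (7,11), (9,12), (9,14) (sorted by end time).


Greedy: pick earliest-ending, then skip overlaps.
Selected (3 activities): [(2, 4), (6, 7), (7, 11)]


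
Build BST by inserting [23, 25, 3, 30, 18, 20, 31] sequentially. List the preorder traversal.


Root = 23; build tree by BST insertion.
Preorder traversal: [23, 3, 18, 20, 25, 30, 31]


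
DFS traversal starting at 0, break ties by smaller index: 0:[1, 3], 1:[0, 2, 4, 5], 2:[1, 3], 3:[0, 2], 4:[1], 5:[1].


DFS stack-based: start with [0]
Visit order: [0, 1, 2, 3, 4, 5]


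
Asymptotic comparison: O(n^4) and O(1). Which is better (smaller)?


constant grows slower than quartic
O(1) is asymptotically smaller; O(n^4) grows faster


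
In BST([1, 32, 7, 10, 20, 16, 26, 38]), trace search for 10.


BST root = 1
Search for 10: compare at each node
Path: [1, 32, 7, 10]


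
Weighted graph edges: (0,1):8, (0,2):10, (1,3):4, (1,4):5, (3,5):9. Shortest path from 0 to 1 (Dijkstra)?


Dijkstra from 0:
Distances: {0: 0, 1: 8, 2: 10, 3: 12, 4: 13, 5: 21}
Shortest distance to 1 = 8, path = [0, 1]


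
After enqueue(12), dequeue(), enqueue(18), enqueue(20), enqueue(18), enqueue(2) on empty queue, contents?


enqueue(12) -> [12]
dequeue() returns 12 -> []
enqueue(18) -> [18]
enqueue(20) -> [18, 20]
enqueue(18) -> [18, 20, 18]
enqueue(2) -> [18, 20, 18, 2]
Final queue (front to back): [18, 20, 18, 2]


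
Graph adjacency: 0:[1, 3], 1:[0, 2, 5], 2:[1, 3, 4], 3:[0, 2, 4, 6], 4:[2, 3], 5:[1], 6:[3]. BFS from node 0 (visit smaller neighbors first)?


BFS queue: start with [0]
Visit order: [0, 1, 3, 2, 5, 4, 6]


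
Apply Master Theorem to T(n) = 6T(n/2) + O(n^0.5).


a=6, b=2, c=0.5. log_2(6)=2.585 > c=0.5. Case 1: O(n^log_b(a)) = O(n^2.585)
Complexity: O(n^2.585)


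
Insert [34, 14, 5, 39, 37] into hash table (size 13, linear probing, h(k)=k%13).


Insertions: 34->slot 8; 14->slot 1; 5->slot 5; 39->slot 0; 37->slot 11
Table: [39, 14, None, None, None, 5, None, None, 34, None, None, 37, None]


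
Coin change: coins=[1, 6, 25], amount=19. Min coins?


dp[0]=0; dp[i]=1+min(dp[i-c] for c in coins)
...dp[14]=4, dp[15]=5, dp[16]=6, dp[17]=7, dp[18]=3, dp[19]=4
Minimum coins for 19 = 4


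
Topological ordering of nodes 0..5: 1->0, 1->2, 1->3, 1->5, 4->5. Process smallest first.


Kahn's algorithm, process smallest node first
Order: [1, 0, 2, 3, 4, 5]


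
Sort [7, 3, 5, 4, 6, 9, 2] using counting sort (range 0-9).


Count array: [0, 0, 1, 1, 1, 1, 1, 1, 0, 1]
Reconstruct: [2, 3, 4, 5, 6, 7, 9]


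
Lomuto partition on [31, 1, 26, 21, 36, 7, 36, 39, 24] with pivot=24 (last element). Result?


Elements <= 24 go left of pivot.
Result: [1, 21, 7, 24, 36, 26, 36, 39, 31], pivot at index 3


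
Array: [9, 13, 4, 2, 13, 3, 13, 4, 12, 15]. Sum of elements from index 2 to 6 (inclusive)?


Prefix sums: [0, 9, 22, 26, 28, 41, 44, 57, 61, 73, 88]
Sum[2..6] = prefix[7] - prefix[2] = 57 - 22 = 35


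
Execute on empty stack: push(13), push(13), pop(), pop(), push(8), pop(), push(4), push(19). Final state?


push(13) -> [13]
push(13) -> [13, 13]
pop() returns 13 -> [13]
pop() returns 13 -> []
push(8) -> [8]
pop() returns 8 -> []
push(4) -> [4]
push(19) -> [4, 19]
Final stack (bottom to top): [4, 19]


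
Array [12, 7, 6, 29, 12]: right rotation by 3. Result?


Right rotate by 3: [6, 29, 12, 12, 7]


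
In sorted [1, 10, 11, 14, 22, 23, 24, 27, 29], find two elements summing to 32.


Two pointers: lo=0, hi=8
Found pair: (10, 22) summing to 32


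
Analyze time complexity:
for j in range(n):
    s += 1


Per nesting level: O(n) = O(n)
Complexity: O(n)


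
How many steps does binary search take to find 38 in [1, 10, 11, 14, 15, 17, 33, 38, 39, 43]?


Search for 38:
[0,9] mid=4 arr[4]=15
[5,9] mid=7 arr[7]=38
Total: 2 comparisons


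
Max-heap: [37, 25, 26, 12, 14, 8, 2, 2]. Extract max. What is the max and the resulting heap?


Max = 37
Replace root with last, heapify down
Resulting heap: [26, 25, 8, 12, 14, 2, 2]


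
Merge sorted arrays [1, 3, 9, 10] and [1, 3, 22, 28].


Compare heads, take smaller each step.
Merged: [1, 1, 3, 3, 9, 10, 22, 28]


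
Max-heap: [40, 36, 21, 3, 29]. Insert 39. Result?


Append 39: [40, 36, 21, 3, 29, 39]
Bubble up: swap idx 5(39) with idx 2(21)
Result: [40, 36, 39, 3, 29, 21]


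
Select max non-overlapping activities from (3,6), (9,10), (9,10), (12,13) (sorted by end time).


Greedy: pick earliest-ending, then skip overlaps.
Selected (3 activities): [(3, 6), (9, 10), (12, 13)]


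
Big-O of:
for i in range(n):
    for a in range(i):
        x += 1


Per nesting level: O(n) * O(n) [triangular over i] = O(n^2)
Complexity: O(n^2)


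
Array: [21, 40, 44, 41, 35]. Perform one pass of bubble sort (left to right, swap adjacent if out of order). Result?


After one pass: [21, 40, 41, 35, 44]


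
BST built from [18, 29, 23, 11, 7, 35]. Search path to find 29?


BST root = 18
Search for 29: compare at each node
Path: [18, 29]


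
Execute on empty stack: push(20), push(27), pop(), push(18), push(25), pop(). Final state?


push(20) -> [20]
push(27) -> [20, 27]
pop() returns 27 -> [20]
push(18) -> [20, 18]
push(25) -> [20, 18, 25]
pop() returns 25 -> [20, 18]
Final stack (bottom to top): [20, 18]


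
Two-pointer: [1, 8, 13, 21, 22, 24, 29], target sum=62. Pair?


Two pointers: lo=0, hi=6
No pair sums to 62


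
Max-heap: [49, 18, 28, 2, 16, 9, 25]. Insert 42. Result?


Append 42: [49, 18, 28, 2, 16, 9, 25, 42]
Bubble up: swap idx 7(42) with idx 3(2); swap idx 3(42) with idx 1(18)
Result: [49, 42, 28, 18, 16, 9, 25, 2]


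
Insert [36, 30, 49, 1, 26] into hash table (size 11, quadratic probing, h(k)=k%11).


Insertions: 36->slot 3; 30->slot 8; 49->slot 5; 1->slot 1; 26->slot 4
Table: [None, 1, None, 36, 26, 49, None, None, 30, None, None]


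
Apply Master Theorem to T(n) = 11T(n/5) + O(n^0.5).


a=11, b=5, c=0.5. log_5(11)=1.490 > c=0.5. Case 1: O(n^log_b(a)) = O(n^1.490)
Complexity: O(n^1.490)


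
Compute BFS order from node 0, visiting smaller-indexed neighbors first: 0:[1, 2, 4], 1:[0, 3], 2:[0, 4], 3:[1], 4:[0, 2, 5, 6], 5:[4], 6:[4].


BFS queue: start with [0]
Visit order: [0, 1, 2, 4, 3, 5, 6]


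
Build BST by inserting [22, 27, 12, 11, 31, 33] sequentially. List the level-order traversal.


Root = 22; build tree by BST insertion.
Level-Order traversal: [22, 12, 27, 11, 31, 33]


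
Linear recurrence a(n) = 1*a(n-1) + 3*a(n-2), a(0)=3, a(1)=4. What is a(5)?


Build bottom-up:
...a(3)=25, a(4)=64, a(5)=1*64+3*25=139


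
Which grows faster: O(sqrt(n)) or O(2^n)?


sublinear grows slower than exponential
O(sqrt(n)) is asymptotically smaller; O(2^n) grows faster


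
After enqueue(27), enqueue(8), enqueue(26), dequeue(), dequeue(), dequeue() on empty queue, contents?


enqueue(27) -> [27]
enqueue(8) -> [27, 8]
enqueue(26) -> [27, 8, 26]
dequeue() returns 27 -> [8, 26]
dequeue() returns 8 -> [26]
dequeue() returns 26 -> []
Final queue (front to back): []


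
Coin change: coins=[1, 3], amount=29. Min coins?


dp[0]=0; dp[i]=1+min(dp[i-c] for c in coins)
...dp[24]=8, dp[25]=9, dp[26]=10, dp[27]=9, dp[28]=10, dp[29]=11
Minimum coins for 29 = 11


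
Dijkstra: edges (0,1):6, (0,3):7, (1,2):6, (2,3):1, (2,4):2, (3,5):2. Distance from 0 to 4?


Dijkstra from 0:
Distances: {0: 0, 1: 6, 2: 8, 3: 7, 4: 10, 5: 9}
Shortest distance to 4 = 10, path = [0, 3, 2, 4]


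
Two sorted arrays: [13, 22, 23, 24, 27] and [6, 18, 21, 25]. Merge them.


Compare heads, take smaller each step.
Merged: [6, 13, 18, 21, 22, 23, 24, 25, 27]


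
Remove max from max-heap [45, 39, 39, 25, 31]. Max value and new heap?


Max = 45
Replace root with last, heapify down
Resulting heap: [39, 31, 39, 25]


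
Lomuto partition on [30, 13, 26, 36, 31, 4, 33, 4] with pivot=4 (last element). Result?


Elements <= 4 go left of pivot.
Result: [4, 4, 26, 36, 31, 30, 33, 13], pivot at index 1


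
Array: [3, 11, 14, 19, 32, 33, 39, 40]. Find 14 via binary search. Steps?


Search for 14:
[0,7] mid=3 arr[3]=19
[0,2] mid=1 arr[1]=11
[2,2] mid=2 arr[2]=14
Total: 3 comparisons


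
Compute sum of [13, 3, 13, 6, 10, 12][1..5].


Prefix sums: [0, 13, 16, 29, 35, 45, 57]
Sum[1..5] = prefix[6] - prefix[1] = 57 - 13 = 44


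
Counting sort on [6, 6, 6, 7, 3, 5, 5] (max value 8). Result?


Count array: [0, 0, 0, 1, 0, 2, 3, 1, 0]
Reconstruct: [3, 5, 5, 6, 6, 6, 7]


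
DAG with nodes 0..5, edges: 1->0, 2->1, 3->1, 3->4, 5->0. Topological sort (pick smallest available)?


Kahn's algorithm, process smallest node first
Order: [2, 3, 1, 4, 5, 0]


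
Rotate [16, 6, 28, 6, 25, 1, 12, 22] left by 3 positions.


Left rotate by 3: [6, 25, 1, 12, 22, 16, 6, 28]


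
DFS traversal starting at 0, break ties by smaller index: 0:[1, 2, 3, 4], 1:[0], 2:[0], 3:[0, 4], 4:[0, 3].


DFS stack-based: start with [0]
Visit order: [0, 1, 2, 3, 4]


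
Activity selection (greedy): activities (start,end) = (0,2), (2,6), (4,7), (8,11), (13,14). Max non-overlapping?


Greedy: pick earliest-ending, then skip overlaps.
Selected (4 activities): [(0, 2), (2, 6), (8, 11), (13, 14)]


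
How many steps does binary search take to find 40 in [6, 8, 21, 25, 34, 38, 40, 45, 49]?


Search for 40:
[0,8] mid=4 arr[4]=34
[5,8] mid=6 arr[6]=40
Total: 2 comparisons


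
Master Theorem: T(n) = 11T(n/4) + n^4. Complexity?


a=11, b=4, c=4. log_4(11)=1.730 < c=4. Case 3: O(n^c) = O(n^4)
Complexity: O(n^4)


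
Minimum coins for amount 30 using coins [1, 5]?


dp[0]=0; dp[i]=1+min(dp[i-c] for c in coins)
...dp[25]=5, dp[26]=6, dp[27]=7, dp[28]=8, dp[29]=9, dp[30]=6
Minimum coins for 30 = 6


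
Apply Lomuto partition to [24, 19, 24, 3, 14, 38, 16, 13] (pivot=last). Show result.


Elements <= 13 go left of pivot.
Result: [3, 13, 24, 24, 14, 38, 16, 19], pivot at index 1


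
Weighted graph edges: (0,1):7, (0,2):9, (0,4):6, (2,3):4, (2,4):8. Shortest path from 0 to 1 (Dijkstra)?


Dijkstra from 0:
Distances: {0: 0, 1: 7, 2: 9, 3: 13, 4: 6}
Shortest distance to 1 = 7, path = [0, 1]


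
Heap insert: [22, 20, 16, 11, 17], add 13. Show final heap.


Append 13: [22, 20, 16, 11, 17, 13]
Bubble up: no swaps needed
Result: [22, 20, 16, 11, 17, 13]


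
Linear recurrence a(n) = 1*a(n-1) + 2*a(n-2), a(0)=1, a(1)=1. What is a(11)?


Build bottom-up:
...a(9)=341, a(10)=683, a(11)=1*683+2*341=1365


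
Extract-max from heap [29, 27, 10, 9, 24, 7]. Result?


Max = 29
Replace root with last, heapify down
Resulting heap: [27, 24, 10, 9, 7]


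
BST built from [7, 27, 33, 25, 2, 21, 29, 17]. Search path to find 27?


BST root = 7
Search for 27: compare at each node
Path: [7, 27]


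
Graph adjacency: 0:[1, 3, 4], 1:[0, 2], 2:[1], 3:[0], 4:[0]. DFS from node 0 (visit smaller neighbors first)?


DFS stack-based: start with [0]
Visit order: [0, 1, 2, 3, 4]


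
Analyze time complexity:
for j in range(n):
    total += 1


Per nesting level: O(n) = O(n)
Complexity: O(n)


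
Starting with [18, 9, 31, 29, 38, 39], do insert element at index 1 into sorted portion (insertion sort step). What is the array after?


After one pass: [9, 18, 31, 29, 38, 39]


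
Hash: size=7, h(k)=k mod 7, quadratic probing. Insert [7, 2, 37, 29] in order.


Insertions: 7->slot 0; 2->slot 2; 37->slot 3; 29->slot 1
Table: [7, 29, 2, 37, None, None, None]


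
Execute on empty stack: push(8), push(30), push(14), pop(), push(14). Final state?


push(8) -> [8]
push(30) -> [8, 30]
push(14) -> [8, 30, 14]
pop() returns 14 -> [8, 30]
push(14) -> [8, 30, 14]
Final stack (bottom to top): [8, 30, 14]


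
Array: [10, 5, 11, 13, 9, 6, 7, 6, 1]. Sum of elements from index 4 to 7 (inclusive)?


Prefix sums: [0, 10, 15, 26, 39, 48, 54, 61, 67, 68]
Sum[4..7] = prefix[8] - prefix[4] = 67 - 39 = 28


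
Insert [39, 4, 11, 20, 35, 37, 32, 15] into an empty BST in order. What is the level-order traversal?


Root = 39; build tree by BST insertion.
Level-Order traversal: [39, 4, 11, 20, 15, 35, 32, 37]


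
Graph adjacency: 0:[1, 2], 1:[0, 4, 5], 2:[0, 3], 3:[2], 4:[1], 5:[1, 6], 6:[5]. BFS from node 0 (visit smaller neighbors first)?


BFS queue: start with [0]
Visit order: [0, 1, 2, 4, 5, 3, 6]


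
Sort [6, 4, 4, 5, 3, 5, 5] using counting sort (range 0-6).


Count array: [0, 0, 0, 1, 2, 3, 1]
Reconstruct: [3, 4, 4, 5, 5, 5, 6]


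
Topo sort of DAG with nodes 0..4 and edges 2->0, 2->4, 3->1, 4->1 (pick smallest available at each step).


Kahn's algorithm, process smallest node first
Order: [2, 0, 3, 4, 1]


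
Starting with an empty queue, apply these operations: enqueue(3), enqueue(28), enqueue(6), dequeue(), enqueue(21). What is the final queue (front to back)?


enqueue(3) -> [3]
enqueue(28) -> [3, 28]
enqueue(6) -> [3, 28, 6]
dequeue() returns 3 -> [28, 6]
enqueue(21) -> [28, 6, 21]
Final queue (front to back): [28, 6, 21]


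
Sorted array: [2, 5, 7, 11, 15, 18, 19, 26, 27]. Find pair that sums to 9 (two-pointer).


Two pointers: lo=0, hi=8
Found pair: (2, 7) summing to 9


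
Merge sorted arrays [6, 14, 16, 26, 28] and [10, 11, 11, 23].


Compare heads, take smaller each step.
Merged: [6, 10, 11, 11, 14, 16, 23, 26, 28]


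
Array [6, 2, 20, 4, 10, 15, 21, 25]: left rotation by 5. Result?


Left rotate by 5: [15, 21, 25, 6, 2, 20, 4, 10]


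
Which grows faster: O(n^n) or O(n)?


linear grows slower than n^n
O(n) is asymptotically smaller; O(n^n) grows faster


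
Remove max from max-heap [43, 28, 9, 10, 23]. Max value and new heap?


Max = 43
Replace root with last, heapify down
Resulting heap: [28, 23, 9, 10]


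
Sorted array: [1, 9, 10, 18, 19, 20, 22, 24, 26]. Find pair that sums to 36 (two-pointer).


Two pointers: lo=0, hi=8
Found pair: (10, 26) summing to 36


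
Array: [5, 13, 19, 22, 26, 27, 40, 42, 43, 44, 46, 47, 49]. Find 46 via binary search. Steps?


Search for 46:
[0,12] mid=6 arr[6]=40
[7,12] mid=9 arr[9]=44
[10,12] mid=11 arr[11]=47
[10,10] mid=10 arr[10]=46
Total: 4 comparisons


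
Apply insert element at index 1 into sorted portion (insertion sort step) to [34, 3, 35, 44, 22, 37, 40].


After one pass: [3, 34, 35, 44, 22, 37, 40]
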